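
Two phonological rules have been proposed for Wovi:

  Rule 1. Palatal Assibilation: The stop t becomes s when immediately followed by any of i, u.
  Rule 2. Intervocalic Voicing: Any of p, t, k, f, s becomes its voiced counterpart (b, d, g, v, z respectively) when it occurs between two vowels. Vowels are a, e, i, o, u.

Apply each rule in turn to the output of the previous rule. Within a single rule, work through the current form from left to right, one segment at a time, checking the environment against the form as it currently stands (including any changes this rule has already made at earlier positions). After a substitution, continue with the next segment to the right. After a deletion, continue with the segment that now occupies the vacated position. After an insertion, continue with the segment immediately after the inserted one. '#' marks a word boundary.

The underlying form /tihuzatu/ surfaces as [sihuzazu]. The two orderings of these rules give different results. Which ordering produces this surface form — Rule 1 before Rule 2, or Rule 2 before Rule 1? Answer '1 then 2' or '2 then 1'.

Order 1 then 2:
  1 Palatal Assibilation: [tihuzatu] → [sihuzasu]
  2 Intervocalic Voicing: [sihuzasu] → [sihuzazu]
  result: [sihuzazu]
Order 2 then 1:
  2 Intervocalic Voicing: [tihuzatu] → [tihuzadu]
  1 Palatal Assibilation: [tihuzadu] → [sihuzadu]
  result: [sihuzadu]

1 then 2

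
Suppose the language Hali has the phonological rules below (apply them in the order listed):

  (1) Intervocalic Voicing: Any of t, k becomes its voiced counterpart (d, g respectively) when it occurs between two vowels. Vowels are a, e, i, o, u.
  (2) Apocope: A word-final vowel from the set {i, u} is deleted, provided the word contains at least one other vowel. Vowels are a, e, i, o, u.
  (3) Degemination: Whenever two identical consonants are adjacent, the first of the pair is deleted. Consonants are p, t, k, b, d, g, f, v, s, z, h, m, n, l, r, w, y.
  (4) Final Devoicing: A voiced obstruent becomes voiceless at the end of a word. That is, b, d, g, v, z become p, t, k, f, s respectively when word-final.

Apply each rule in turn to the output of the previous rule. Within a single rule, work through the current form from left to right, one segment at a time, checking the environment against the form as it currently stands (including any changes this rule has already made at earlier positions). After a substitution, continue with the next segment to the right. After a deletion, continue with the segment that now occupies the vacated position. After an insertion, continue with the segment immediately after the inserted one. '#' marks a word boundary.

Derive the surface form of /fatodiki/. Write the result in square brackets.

[fadodik]

(1) Intervocalic Voicing: [fatodiki] → [fadodigi]
(2) Apocope: [fadodigi] → [fadodig]
(3) Degemination: no change — [fadodig]
(4) Final Devoicing: [fadodig] → [fadodik]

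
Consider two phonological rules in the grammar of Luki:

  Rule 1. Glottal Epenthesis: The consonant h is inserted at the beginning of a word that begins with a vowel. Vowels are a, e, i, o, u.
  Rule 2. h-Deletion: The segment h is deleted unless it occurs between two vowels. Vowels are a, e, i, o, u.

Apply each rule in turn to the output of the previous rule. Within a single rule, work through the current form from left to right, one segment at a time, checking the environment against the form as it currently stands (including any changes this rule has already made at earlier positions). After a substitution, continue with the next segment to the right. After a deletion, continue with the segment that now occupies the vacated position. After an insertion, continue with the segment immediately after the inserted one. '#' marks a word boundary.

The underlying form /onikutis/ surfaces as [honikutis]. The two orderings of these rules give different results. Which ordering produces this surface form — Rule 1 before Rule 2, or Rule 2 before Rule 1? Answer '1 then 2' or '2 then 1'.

2 then 1

Order 1 then 2:
  1 Glottal Epenthesis: [onikutis] → [honikutis]
  2 h-Deletion: [honikutis] → [onikutis]
  result: [onikutis]
Order 2 then 1:
  2 h-Deletion: no change — [onikutis]
  1 Glottal Epenthesis: [onikutis] → [honikutis]
  result: [honikutis]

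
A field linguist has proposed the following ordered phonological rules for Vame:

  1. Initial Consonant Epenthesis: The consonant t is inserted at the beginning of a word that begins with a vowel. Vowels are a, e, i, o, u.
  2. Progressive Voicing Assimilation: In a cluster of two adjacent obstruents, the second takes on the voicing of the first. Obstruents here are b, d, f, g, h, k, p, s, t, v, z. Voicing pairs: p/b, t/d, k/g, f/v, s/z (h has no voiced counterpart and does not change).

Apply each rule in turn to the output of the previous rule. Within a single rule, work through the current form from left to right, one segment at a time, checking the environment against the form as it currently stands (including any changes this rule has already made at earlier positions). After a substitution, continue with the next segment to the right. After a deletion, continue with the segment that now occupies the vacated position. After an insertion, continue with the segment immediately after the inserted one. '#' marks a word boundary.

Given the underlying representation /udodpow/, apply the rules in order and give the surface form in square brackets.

1 Initial Consonant Epenthesis: [udodpow] → [tudodpow]
2 Progressive Voicing Assimilation: [tudodpow] → [tudodbow]

[tudodbow]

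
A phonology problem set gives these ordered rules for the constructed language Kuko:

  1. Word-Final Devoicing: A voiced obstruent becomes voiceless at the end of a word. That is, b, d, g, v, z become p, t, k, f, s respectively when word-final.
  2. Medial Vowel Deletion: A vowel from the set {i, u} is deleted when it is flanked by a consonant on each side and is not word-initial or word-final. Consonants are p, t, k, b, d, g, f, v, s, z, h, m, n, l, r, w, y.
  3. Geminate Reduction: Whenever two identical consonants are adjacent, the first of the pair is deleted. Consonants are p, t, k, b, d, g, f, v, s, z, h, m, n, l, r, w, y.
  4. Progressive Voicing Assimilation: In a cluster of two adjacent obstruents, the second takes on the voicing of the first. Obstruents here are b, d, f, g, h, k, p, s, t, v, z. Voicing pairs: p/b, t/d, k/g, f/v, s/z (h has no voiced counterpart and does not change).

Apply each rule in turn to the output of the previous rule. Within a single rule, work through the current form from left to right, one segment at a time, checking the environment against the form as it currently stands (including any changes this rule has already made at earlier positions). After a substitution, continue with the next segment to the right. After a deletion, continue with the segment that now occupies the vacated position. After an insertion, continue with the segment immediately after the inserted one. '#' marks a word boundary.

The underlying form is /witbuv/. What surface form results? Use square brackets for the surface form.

1 Word-Final Devoicing: [witbuv] → [witbuf]
2 Medial Vowel Deletion: [witbuf] → [wtbf]
3 Geminate Reduction: no change — [wtbf]
4 Progressive Voicing Assimilation: [wtbf] → [wtpf]

[wtpf]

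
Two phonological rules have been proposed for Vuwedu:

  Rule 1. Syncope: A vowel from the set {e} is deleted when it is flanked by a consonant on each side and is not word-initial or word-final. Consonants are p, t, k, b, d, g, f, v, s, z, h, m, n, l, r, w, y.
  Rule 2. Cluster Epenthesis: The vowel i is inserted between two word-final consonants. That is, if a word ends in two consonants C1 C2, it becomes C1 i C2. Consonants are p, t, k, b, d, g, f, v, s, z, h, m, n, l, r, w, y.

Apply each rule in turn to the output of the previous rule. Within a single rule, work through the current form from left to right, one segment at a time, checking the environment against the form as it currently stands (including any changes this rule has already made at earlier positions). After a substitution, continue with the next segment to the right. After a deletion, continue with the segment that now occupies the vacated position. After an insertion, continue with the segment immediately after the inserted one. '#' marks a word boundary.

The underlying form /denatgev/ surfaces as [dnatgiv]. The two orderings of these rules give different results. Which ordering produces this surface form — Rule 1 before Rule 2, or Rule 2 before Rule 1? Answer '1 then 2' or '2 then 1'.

Order 1 then 2:
  1 Syncope: [denatgev] → [dnatgv]
  2 Cluster Epenthesis: [dnatgv] → [dnatgiv]
  result: [dnatgiv]
Order 2 then 1:
  2 Cluster Epenthesis: no change — [denatgev]
  1 Syncope: [denatgev] → [dnatgv]
  result: [dnatgv]

1 then 2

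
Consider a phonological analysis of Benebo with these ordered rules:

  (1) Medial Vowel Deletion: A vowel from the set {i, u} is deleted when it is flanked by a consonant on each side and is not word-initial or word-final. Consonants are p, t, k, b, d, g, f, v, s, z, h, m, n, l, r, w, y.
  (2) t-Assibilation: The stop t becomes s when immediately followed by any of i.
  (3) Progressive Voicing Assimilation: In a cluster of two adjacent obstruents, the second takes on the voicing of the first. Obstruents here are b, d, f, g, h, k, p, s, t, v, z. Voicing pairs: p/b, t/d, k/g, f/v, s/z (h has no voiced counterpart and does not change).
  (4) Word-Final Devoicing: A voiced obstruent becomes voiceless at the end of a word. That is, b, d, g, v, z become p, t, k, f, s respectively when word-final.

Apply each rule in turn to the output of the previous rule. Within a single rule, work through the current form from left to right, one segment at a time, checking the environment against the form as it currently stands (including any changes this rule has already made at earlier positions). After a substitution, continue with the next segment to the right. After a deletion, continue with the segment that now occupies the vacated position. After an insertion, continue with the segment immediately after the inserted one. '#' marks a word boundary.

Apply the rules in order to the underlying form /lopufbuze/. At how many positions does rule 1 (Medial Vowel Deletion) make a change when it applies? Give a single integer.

(1) Medial Vowel Deletion: [lopufbuze] → [lopfbze]
(2) t-Assibilation: no change — [lopfbze]
(3) Progressive Voicing Assimilation: [lopfbze] → [lopfpse]
(4) Word-Final Devoicing: no change — [lopfpse]
Rule 1 changed 2 position(s).

2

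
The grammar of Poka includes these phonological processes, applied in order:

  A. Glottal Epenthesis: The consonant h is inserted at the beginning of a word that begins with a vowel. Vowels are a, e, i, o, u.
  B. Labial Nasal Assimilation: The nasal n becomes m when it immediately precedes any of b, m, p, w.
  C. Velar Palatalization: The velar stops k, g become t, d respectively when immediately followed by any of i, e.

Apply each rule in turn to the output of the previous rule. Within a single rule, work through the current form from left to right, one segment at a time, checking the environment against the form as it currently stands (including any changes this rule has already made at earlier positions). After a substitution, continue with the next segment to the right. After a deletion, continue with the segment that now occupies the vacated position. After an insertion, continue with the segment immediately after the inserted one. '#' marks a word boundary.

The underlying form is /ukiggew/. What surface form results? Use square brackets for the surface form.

[hutigdew]

A Glottal Epenthesis: [ukiggew] → [hukiggew]
B Labial Nasal Assimilation: no change — [hukiggew]
C Velar Palatalization: [hukiggew] → [hutigdew]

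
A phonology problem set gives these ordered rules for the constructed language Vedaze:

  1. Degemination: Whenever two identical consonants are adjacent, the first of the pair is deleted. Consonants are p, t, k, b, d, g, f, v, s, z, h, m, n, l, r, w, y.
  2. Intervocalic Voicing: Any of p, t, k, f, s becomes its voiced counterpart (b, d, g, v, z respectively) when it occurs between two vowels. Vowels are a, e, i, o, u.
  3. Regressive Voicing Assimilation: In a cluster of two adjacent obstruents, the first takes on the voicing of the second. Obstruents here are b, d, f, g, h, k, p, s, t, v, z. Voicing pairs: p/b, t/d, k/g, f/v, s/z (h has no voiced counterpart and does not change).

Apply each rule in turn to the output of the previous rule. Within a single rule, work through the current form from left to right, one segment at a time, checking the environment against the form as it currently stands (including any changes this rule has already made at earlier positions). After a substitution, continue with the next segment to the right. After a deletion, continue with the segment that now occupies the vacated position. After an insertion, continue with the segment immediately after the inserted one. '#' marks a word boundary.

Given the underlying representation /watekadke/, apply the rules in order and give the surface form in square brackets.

[wadegatke]

1 Degemination: no change — [watekadke]
2 Intervocalic Voicing: [watekadke] → [wadegadke]
3 Regressive Voicing Assimilation: [wadegadke] → [wadegatke]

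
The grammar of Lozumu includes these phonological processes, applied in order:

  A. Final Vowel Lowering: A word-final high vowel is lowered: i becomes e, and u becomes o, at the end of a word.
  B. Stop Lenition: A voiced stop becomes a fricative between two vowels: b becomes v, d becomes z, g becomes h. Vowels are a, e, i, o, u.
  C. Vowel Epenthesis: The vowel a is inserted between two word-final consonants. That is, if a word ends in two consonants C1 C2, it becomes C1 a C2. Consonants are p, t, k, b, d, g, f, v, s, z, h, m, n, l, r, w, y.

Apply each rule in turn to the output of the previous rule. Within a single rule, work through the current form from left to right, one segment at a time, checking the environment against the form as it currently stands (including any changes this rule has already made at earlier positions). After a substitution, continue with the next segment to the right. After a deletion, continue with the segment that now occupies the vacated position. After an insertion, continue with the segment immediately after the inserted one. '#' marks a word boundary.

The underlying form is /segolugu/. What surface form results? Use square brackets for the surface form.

[seholuho]

A Final Vowel Lowering: [segolugu] → [segolugo]
B Stop Lenition: [segolugo] → [seholuho]
C Vowel Epenthesis: no change — [seholuho]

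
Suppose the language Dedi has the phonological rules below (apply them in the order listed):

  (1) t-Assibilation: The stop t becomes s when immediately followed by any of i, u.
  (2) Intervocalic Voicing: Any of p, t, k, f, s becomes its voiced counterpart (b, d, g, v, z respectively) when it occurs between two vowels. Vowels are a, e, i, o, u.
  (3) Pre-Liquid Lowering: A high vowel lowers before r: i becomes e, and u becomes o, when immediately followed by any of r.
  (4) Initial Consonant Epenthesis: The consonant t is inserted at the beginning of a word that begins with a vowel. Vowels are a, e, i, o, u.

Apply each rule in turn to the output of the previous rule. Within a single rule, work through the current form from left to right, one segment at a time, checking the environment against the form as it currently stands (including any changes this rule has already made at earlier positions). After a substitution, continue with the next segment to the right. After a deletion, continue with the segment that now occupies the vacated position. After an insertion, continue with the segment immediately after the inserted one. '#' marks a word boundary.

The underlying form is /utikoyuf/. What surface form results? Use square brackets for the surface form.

(1) t-Assibilation: [utikoyuf] → [usikoyuf]
(2) Intervocalic Voicing: [usikoyuf] → [uzigoyuf]
(3) Pre-Liquid Lowering: no change — [uzigoyuf]
(4) Initial Consonant Epenthesis: [uzigoyuf] → [tuzigoyuf]

[tuzigoyuf]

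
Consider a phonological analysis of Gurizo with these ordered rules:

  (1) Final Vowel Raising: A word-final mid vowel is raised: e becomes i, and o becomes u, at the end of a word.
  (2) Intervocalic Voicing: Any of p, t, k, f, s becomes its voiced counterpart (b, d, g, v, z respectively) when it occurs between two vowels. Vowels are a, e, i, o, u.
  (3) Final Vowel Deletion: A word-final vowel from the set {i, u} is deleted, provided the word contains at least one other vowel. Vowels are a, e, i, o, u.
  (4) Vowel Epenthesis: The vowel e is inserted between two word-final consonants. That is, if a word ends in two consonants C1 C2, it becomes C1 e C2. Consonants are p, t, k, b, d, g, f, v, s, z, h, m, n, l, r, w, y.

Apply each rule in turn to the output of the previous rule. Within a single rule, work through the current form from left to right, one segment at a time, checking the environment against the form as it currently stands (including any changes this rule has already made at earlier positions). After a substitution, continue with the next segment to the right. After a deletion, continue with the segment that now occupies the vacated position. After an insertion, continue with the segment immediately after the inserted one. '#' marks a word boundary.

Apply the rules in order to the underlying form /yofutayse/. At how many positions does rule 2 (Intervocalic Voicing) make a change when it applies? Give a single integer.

(1) Final Vowel Raising: [yofutayse] → [yofutaysi]
(2) Intervocalic Voicing: [yofutaysi] → [yovudaysi]
(3) Final Vowel Deletion: [yovudaysi] → [yovudays]
(4) Vowel Epenthesis: [yovudays] → [yovudayes]
Rule 2 changed 2 position(s).

2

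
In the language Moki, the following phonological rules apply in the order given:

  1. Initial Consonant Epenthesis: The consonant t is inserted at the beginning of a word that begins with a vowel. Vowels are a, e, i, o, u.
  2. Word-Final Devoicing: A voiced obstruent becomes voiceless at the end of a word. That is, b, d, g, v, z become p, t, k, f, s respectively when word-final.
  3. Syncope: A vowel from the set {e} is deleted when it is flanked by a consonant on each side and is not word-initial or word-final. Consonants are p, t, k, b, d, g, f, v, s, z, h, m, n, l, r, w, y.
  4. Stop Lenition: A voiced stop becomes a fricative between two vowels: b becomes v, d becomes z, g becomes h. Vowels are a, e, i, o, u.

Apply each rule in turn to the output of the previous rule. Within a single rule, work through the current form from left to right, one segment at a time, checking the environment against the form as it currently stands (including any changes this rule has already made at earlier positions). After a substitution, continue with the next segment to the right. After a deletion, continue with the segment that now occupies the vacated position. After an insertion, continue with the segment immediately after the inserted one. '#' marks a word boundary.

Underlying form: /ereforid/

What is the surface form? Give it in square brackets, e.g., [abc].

[trforit]

1 Initial Consonant Epenthesis: [ereforid] → [tereforid]
2 Word-Final Devoicing: [tereforid] → [tereforit]
3 Syncope: [tereforit] → [trforit]
4 Stop Lenition: no change — [trforit]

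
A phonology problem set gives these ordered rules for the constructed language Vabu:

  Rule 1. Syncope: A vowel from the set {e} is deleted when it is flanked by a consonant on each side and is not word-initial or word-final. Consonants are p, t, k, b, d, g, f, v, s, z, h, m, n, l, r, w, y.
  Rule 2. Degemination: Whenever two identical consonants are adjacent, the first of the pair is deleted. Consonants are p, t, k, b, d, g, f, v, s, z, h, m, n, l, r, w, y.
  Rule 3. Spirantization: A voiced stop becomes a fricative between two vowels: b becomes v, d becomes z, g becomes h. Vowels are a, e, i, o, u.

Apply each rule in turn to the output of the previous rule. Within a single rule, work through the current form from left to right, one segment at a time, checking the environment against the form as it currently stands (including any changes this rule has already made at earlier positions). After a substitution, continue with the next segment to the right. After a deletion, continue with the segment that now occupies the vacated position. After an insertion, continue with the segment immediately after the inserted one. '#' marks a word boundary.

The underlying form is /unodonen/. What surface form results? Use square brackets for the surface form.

[unozon]

Rule 1 Syncope: [unodonen] → [unodonn]
Rule 2 Degemination: [unodonn] → [unodon]
Rule 3 Spirantization: [unodon] → [unozon]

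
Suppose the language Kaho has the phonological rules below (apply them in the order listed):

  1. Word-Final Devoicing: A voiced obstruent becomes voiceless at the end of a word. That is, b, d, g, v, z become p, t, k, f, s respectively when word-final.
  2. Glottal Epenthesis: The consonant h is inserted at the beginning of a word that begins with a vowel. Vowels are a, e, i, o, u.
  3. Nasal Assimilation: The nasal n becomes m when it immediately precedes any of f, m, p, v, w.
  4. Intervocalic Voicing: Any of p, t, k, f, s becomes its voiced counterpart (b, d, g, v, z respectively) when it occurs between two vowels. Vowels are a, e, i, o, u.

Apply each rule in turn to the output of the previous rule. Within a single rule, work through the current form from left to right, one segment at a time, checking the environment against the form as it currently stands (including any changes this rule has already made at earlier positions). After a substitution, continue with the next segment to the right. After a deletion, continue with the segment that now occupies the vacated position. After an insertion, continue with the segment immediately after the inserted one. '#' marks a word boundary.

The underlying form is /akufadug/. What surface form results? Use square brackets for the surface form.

1 Word-Final Devoicing: [akufadug] → [akufaduk]
2 Glottal Epenthesis: [akufaduk] → [hakufaduk]
3 Nasal Assimilation: no change — [hakufaduk]
4 Intervocalic Voicing: [hakufaduk] → [haguvaduk]

[haguvaduk]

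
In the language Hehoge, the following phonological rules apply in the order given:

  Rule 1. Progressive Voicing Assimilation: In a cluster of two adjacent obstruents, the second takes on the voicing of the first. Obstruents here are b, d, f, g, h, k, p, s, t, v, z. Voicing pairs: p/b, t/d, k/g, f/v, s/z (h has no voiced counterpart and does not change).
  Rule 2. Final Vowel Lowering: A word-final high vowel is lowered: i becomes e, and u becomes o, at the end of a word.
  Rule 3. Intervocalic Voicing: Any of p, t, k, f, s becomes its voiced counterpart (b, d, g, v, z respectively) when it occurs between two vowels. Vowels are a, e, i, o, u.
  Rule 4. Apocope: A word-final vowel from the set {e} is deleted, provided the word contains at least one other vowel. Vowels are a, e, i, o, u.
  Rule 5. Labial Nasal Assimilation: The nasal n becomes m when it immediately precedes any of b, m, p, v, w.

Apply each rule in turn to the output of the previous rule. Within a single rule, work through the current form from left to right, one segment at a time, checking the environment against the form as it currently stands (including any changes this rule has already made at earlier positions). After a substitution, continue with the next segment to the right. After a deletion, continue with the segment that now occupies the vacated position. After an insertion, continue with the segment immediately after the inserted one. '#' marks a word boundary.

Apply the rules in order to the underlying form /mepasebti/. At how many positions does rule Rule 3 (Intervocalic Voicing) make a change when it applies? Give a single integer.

2

Rule 1 Progressive Voicing Assimilation: [mepasebti] → [mepasebdi]
Rule 2 Final Vowel Lowering: [mepasebdi] → [mepasebde]
Rule 3 Intervocalic Voicing: [mepasebde] → [mebazebde]
Rule 4 Apocope: [mebazebde] → [mebazebd]
Rule 5 Labial Nasal Assimilation: no change — [mebazebd]
Rule Rule 3 changed 2 position(s).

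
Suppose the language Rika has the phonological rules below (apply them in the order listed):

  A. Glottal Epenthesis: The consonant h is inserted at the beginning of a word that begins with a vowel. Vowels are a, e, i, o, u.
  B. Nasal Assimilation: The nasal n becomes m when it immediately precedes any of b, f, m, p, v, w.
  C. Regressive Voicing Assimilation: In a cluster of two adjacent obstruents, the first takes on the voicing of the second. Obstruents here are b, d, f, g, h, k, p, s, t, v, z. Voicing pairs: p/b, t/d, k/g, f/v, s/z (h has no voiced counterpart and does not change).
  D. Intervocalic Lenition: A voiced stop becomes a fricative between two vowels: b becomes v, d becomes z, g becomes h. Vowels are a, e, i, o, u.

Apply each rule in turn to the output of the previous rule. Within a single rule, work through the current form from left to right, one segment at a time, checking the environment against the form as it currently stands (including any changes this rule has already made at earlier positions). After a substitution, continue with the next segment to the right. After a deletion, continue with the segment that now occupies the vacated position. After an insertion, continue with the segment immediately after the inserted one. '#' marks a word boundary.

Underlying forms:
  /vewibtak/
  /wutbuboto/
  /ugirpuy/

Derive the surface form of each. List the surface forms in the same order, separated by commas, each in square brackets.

[vewiptak], [wudbuvoto], [huhirpuy]

/vewibtak/:
  A Glottal Epenthesis: no change — [vewibtak]
  B Nasal Assimilation: no change — [vewibtak]
  C Regressive Voicing Assimilation: [vewibtak] → [vewiptak]
  D Intervocalic Lenition: no change — [vewiptak]
/wutbuboto/:
  A Glottal Epenthesis: no change — [wutbuboto]
  B Nasal Assimilation: no change — [wutbuboto]
  C Regressive Voicing Assimilation: [wutbuboto] → [wudbuboto]
  D Intervocalic Lenition: [wudbuboto] → [wudbuvoto]
/ugirpuy/:
  A Glottal Epenthesis: [ugirpuy] → [hugirpuy]
  B Nasal Assimilation: no change — [hugirpuy]
  C Regressive Voicing Assimilation: no change — [hugirpuy]
  D Intervocalic Lenition: [hugirpuy] → [huhirpuy]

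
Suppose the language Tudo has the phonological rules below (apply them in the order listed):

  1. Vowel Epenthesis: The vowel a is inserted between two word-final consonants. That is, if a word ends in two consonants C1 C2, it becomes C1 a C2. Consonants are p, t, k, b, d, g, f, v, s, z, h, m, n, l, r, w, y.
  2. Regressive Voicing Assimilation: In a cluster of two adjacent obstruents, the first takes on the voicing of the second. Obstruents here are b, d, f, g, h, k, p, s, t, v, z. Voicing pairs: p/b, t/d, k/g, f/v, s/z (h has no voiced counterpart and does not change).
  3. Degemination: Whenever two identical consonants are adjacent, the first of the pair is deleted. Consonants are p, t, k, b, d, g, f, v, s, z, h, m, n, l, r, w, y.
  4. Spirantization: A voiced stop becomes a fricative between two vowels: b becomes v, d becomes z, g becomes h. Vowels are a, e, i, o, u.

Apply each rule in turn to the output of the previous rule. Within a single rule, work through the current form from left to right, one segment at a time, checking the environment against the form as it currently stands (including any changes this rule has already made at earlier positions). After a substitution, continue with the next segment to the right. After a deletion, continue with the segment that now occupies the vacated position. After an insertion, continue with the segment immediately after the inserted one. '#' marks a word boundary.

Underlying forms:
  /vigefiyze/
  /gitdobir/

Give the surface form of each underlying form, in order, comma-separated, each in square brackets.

[vihefiyze], [gizovir]

/vigefiyze/:
  1 Vowel Epenthesis: no change — [vigefiyze]
  2 Regressive Voicing Assimilation: no change — [vigefiyze]
  3 Degemination: no change — [vigefiyze]
  4 Spirantization: [vigefiyze] → [vihefiyze]
/gitdobir/:
  1 Vowel Epenthesis: no change — [gitdobir]
  2 Regressive Voicing Assimilation: [gitdobir] → [giddobir]
  3 Degemination: [giddobir] → [gidobir]
  4 Spirantization: [gidobir] → [gizovir]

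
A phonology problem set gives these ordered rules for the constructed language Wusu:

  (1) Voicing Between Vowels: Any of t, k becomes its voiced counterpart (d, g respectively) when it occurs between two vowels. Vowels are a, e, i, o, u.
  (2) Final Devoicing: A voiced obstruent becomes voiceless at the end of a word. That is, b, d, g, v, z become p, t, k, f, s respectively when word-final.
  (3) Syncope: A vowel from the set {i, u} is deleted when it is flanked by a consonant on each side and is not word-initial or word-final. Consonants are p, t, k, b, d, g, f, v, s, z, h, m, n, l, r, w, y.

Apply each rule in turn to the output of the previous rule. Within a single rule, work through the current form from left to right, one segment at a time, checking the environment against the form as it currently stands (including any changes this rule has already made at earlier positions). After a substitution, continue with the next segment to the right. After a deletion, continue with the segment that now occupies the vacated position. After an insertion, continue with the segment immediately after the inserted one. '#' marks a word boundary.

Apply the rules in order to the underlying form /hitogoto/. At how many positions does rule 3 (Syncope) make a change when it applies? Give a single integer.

(1) Voicing Between Vowels: [hitogoto] → [hidogodo]
(2) Final Devoicing: no change — [hidogodo]
(3) Syncope: [hidogodo] → [hdogodo]
Rule 3 changed 1 position(s).

1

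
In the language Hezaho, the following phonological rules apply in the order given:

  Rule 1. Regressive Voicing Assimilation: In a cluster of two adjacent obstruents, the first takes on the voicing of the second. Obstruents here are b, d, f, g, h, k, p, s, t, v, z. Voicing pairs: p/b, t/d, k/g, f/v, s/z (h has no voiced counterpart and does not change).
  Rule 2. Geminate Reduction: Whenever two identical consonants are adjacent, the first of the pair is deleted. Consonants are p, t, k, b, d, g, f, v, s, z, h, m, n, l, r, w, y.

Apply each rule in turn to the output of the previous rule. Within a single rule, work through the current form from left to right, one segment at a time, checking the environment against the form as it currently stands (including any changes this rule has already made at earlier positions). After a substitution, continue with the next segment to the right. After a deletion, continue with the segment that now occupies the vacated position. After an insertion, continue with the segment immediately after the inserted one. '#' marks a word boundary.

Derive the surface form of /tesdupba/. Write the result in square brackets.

[tezduba]

Rule 1 Regressive Voicing Assimilation: [tesdupba] → [tezdubba]
Rule 2 Geminate Reduction: [tezdubba] → [tezduba]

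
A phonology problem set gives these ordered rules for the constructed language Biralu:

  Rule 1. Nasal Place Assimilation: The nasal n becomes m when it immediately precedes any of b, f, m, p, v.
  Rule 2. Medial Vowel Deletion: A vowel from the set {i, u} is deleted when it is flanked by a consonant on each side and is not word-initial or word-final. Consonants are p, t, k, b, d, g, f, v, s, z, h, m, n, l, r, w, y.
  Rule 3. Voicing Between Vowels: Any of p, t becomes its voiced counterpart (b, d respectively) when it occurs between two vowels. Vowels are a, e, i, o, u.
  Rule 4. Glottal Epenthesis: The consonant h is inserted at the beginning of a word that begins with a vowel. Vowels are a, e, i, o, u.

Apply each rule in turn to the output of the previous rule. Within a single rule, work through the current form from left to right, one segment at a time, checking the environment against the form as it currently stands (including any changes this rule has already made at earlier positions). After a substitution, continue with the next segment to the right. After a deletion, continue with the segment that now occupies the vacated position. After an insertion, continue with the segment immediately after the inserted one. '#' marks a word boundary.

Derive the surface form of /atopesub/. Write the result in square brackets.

[hadobesb]

Rule 1 Nasal Place Assimilation: no change — [atopesub]
Rule 2 Medial Vowel Deletion: [atopesub] → [atopesb]
Rule 3 Voicing Between Vowels: [atopesb] → [adobesb]
Rule 4 Glottal Epenthesis: [adobesb] → [hadobesb]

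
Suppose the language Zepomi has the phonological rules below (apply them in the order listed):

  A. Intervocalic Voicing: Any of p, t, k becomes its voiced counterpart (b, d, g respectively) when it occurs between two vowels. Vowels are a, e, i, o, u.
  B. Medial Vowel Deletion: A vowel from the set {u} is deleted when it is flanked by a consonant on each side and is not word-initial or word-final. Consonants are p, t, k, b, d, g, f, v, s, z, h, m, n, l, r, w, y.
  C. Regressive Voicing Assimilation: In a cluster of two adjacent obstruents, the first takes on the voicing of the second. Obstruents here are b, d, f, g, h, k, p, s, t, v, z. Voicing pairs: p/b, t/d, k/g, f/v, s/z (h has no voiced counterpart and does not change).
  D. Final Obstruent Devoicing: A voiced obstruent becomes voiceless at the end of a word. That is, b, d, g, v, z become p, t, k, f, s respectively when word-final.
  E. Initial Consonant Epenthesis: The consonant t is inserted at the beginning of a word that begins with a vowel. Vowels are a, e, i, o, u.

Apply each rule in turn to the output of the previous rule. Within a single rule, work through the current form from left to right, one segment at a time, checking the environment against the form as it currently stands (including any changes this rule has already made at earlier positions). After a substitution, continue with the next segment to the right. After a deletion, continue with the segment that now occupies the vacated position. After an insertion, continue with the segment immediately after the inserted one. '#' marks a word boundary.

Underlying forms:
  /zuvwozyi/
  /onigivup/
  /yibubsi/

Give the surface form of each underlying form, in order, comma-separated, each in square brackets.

/zuvwozyi/:
  A Intervocalic Voicing: no change — [zuvwozyi]
  B Medial Vowel Deletion: [zuvwozyi] → [zvwozyi]
  C Regressive Voicing Assimilation: no change — [zvwozyi]
  D Final Obstruent Devoicing: no change — [zvwozyi]
  E Initial Consonant Epenthesis: no change — [zvwozyi]
/onigivup/:
  A Intervocalic Voicing: no change — [onigivup]
  B Medial Vowel Deletion: [onigivup] → [onigivp]
  C Regressive Voicing Assimilation: [onigivp] → [onigifp]
  D Final Obstruent Devoicing: no change — [onigifp]
  E Initial Consonant Epenthesis: [onigifp] → [tonigifp]
/yibubsi/:
  A Intervocalic Voicing: no change — [yibubsi]
  B Medial Vowel Deletion: [yibubsi] → [yibbsi]
  C Regressive Voicing Assimilation: [yibbsi] → [yibpsi]
  D Final Obstruent Devoicing: no change — [yibpsi]
  E Initial Consonant Epenthesis: no change — [yibpsi]

[zvwozyi], [tonigifp], [yibpsi]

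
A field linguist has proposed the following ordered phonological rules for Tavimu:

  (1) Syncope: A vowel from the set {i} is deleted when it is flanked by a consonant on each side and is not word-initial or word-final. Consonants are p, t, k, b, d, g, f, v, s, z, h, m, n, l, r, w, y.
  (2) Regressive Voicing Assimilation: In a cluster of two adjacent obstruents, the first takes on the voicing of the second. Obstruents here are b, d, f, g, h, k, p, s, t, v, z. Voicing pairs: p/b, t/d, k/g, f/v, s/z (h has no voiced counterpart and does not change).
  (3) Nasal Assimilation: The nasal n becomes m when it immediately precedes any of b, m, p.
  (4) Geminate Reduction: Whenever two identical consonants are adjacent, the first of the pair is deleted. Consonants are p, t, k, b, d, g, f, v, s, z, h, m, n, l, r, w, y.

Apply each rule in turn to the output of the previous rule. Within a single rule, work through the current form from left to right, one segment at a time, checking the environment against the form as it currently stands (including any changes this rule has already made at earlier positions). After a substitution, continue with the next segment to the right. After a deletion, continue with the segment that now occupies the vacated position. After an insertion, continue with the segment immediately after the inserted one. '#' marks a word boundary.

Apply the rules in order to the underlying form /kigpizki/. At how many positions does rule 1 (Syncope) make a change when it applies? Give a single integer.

(1) Syncope: [kigpizki] → [kgpzki]
(2) Regressive Voicing Assimilation: [kgpzki] → [gkbski]
(3) Nasal Assimilation: no change — [gkbski]
(4) Geminate Reduction: no change — [gkbski]
Rule 1 changed 2 position(s).

2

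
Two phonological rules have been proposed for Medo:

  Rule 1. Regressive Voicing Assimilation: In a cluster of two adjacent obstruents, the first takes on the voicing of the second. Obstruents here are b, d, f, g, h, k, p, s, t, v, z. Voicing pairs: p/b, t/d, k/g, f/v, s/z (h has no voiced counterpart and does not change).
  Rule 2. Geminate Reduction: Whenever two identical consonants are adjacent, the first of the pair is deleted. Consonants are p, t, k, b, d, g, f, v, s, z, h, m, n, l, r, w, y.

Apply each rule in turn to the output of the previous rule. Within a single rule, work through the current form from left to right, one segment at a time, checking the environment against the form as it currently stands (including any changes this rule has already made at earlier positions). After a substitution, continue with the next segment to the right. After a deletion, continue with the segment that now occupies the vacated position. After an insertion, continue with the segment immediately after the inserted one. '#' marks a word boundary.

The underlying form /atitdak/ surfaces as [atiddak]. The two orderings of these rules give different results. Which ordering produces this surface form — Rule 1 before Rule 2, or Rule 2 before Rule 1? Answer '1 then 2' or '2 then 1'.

2 then 1

Order 1 then 2:
  1 Regressive Voicing Assimilation: [atitdak] → [atiddak]
  2 Geminate Reduction: [atiddak] → [atidak]
  result: [atidak]
Order 2 then 1:
  2 Geminate Reduction: no change — [atitdak]
  1 Regressive Voicing Assimilation: [atitdak] → [atiddak]
  result: [atiddak]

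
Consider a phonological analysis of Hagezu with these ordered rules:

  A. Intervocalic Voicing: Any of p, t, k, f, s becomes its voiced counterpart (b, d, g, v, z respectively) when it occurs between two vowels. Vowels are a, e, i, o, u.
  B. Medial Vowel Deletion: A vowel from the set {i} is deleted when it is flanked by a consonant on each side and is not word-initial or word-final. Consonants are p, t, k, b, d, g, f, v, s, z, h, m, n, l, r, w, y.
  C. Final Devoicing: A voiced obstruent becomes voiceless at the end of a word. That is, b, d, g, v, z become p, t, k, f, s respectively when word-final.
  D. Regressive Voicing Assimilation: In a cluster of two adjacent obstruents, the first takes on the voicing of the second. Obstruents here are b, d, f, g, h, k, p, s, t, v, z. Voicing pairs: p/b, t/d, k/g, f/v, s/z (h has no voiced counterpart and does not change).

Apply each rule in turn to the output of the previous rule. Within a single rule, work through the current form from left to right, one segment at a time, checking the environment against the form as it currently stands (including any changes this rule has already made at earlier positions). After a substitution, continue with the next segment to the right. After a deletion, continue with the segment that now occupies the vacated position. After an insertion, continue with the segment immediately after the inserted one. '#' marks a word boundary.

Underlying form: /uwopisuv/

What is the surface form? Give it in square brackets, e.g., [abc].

A Intervocalic Voicing: [uwopisuv] → [uwobizuv]
B Medial Vowel Deletion: [uwobizuv] → [uwobzuv]
C Final Devoicing: [uwobzuv] → [uwobzuf]
D Regressive Voicing Assimilation: no change — [uwobzuf]

[uwobzuf]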